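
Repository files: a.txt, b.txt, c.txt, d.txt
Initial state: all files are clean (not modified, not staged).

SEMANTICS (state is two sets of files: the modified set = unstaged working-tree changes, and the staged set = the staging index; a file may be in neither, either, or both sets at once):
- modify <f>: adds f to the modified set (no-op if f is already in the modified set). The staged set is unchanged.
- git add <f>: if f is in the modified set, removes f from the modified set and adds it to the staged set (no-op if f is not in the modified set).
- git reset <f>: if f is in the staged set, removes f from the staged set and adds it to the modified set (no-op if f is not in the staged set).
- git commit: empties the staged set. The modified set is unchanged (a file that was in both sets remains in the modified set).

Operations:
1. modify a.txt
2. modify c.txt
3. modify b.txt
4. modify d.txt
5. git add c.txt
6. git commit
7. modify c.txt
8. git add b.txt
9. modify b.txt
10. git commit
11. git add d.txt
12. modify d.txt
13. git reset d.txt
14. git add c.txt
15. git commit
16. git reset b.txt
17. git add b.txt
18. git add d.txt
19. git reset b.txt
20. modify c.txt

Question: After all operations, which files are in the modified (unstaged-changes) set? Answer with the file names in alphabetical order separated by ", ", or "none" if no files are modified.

After op 1 (modify a.txt): modified={a.txt} staged={none}
After op 2 (modify c.txt): modified={a.txt, c.txt} staged={none}
After op 3 (modify b.txt): modified={a.txt, b.txt, c.txt} staged={none}
After op 4 (modify d.txt): modified={a.txt, b.txt, c.txt, d.txt} staged={none}
After op 5 (git add c.txt): modified={a.txt, b.txt, d.txt} staged={c.txt}
After op 6 (git commit): modified={a.txt, b.txt, d.txt} staged={none}
After op 7 (modify c.txt): modified={a.txt, b.txt, c.txt, d.txt} staged={none}
After op 8 (git add b.txt): modified={a.txt, c.txt, d.txt} staged={b.txt}
After op 9 (modify b.txt): modified={a.txt, b.txt, c.txt, d.txt} staged={b.txt}
After op 10 (git commit): modified={a.txt, b.txt, c.txt, d.txt} staged={none}
After op 11 (git add d.txt): modified={a.txt, b.txt, c.txt} staged={d.txt}
After op 12 (modify d.txt): modified={a.txt, b.txt, c.txt, d.txt} staged={d.txt}
After op 13 (git reset d.txt): modified={a.txt, b.txt, c.txt, d.txt} staged={none}
After op 14 (git add c.txt): modified={a.txt, b.txt, d.txt} staged={c.txt}
After op 15 (git commit): modified={a.txt, b.txt, d.txt} staged={none}
After op 16 (git reset b.txt): modified={a.txt, b.txt, d.txt} staged={none}
After op 17 (git add b.txt): modified={a.txt, d.txt} staged={b.txt}
After op 18 (git add d.txt): modified={a.txt} staged={b.txt, d.txt}
After op 19 (git reset b.txt): modified={a.txt, b.txt} staged={d.txt}
After op 20 (modify c.txt): modified={a.txt, b.txt, c.txt} staged={d.txt}

Answer: a.txt, b.txt, c.txt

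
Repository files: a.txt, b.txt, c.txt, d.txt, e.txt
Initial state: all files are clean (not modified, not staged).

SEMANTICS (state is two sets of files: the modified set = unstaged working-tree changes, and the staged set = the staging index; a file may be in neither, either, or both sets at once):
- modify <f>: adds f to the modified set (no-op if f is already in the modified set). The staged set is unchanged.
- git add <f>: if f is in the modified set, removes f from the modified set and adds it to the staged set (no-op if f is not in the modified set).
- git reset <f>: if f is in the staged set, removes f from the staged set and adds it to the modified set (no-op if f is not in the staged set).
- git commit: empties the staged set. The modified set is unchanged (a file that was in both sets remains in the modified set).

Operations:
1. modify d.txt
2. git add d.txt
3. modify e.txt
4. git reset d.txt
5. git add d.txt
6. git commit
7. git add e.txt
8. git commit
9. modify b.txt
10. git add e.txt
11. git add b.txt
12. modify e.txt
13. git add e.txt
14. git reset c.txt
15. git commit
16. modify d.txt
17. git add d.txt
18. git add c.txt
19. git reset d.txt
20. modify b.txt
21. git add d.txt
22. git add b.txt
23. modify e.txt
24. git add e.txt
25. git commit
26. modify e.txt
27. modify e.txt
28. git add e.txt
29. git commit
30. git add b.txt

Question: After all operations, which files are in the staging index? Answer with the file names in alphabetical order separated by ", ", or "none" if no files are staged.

Answer: none

Derivation:
After op 1 (modify d.txt): modified={d.txt} staged={none}
After op 2 (git add d.txt): modified={none} staged={d.txt}
After op 3 (modify e.txt): modified={e.txt} staged={d.txt}
After op 4 (git reset d.txt): modified={d.txt, e.txt} staged={none}
After op 5 (git add d.txt): modified={e.txt} staged={d.txt}
After op 6 (git commit): modified={e.txt} staged={none}
After op 7 (git add e.txt): modified={none} staged={e.txt}
After op 8 (git commit): modified={none} staged={none}
After op 9 (modify b.txt): modified={b.txt} staged={none}
After op 10 (git add e.txt): modified={b.txt} staged={none}
After op 11 (git add b.txt): modified={none} staged={b.txt}
After op 12 (modify e.txt): modified={e.txt} staged={b.txt}
After op 13 (git add e.txt): modified={none} staged={b.txt, e.txt}
After op 14 (git reset c.txt): modified={none} staged={b.txt, e.txt}
After op 15 (git commit): modified={none} staged={none}
After op 16 (modify d.txt): modified={d.txt} staged={none}
After op 17 (git add d.txt): modified={none} staged={d.txt}
After op 18 (git add c.txt): modified={none} staged={d.txt}
After op 19 (git reset d.txt): modified={d.txt} staged={none}
After op 20 (modify b.txt): modified={b.txt, d.txt} staged={none}
After op 21 (git add d.txt): modified={b.txt} staged={d.txt}
After op 22 (git add b.txt): modified={none} staged={b.txt, d.txt}
After op 23 (modify e.txt): modified={e.txt} staged={b.txt, d.txt}
After op 24 (git add e.txt): modified={none} staged={b.txt, d.txt, e.txt}
After op 25 (git commit): modified={none} staged={none}
After op 26 (modify e.txt): modified={e.txt} staged={none}
After op 27 (modify e.txt): modified={e.txt} staged={none}
After op 28 (git add e.txt): modified={none} staged={e.txt}
After op 29 (git commit): modified={none} staged={none}
After op 30 (git add b.txt): modified={none} staged={none}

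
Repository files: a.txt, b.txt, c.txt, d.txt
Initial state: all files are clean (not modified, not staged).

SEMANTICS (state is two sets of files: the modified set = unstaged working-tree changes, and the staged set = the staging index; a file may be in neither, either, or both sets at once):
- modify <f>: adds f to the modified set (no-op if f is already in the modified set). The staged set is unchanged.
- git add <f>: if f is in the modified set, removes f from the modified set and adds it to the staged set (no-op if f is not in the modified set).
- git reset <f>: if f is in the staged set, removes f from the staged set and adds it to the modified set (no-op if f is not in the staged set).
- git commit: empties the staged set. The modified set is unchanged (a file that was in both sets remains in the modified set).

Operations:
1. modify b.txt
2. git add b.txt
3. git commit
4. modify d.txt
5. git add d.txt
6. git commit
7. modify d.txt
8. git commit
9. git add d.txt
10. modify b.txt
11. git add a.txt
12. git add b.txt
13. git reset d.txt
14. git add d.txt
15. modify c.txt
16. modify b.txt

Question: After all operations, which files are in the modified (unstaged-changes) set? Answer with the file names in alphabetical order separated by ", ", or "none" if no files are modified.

Answer: b.txt, c.txt

Derivation:
After op 1 (modify b.txt): modified={b.txt} staged={none}
After op 2 (git add b.txt): modified={none} staged={b.txt}
After op 3 (git commit): modified={none} staged={none}
After op 4 (modify d.txt): modified={d.txt} staged={none}
After op 5 (git add d.txt): modified={none} staged={d.txt}
After op 6 (git commit): modified={none} staged={none}
After op 7 (modify d.txt): modified={d.txt} staged={none}
After op 8 (git commit): modified={d.txt} staged={none}
After op 9 (git add d.txt): modified={none} staged={d.txt}
After op 10 (modify b.txt): modified={b.txt} staged={d.txt}
After op 11 (git add a.txt): modified={b.txt} staged={d.txt}
After op 12 (git add b.txt): modified={none} staged={b.txt, d.txt}
After op 13 (git reset d.txt): modified={d.txt} staged={b.txt}
After op 14 (git add d.txt): modified={none} staged={b.txt, d.txt}
After op 15 (modify c.txt): modified={c.txt} staged={b.txt, d.txt}
After op 16 (modify b.txt): modified={b.txt, c.txt} staged={b.txt, d.txt}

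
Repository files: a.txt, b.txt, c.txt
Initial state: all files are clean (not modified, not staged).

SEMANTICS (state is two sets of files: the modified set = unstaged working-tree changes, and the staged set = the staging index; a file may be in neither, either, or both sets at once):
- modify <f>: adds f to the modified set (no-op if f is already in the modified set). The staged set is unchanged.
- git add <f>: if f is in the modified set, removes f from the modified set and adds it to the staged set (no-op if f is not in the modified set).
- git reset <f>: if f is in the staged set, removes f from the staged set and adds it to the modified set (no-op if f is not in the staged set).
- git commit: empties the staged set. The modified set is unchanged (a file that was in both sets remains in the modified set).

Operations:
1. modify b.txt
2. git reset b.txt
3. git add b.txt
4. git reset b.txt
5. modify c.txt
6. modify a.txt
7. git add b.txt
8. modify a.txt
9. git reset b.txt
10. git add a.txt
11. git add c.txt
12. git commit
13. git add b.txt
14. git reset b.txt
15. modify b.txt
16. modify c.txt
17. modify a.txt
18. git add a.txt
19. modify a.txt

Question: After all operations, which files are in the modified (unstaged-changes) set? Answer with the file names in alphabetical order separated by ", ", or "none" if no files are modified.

Answer: a.txt, b.txt, c.txt

Derivation:
After op 1 (modify b.txt): modified={b.txt} staged={none}
After op 2 (git reset b.txt): modified={b.txt} staged={none}
After op 3 (git add b.txt): modified={none} staged={b.txt}
After op 4 (git reset b.txt): modified={b.txt} staged={none}
After op 5 (modify c.txt): modified={b.txt, c.txt} staged={none}
After op 6 (modify a.txt): modified={a.txt, b.txt, c.txt} staged={none}
After op 7 (git add b.txt): modified={a.txt, c.txt} staged={b.txt}
After op 8 (modify a.txt): modified={a.txt, c.txt} staged={b.txt}
After op 9 (git reset b.txt): modified={a.txt, b.txt, c.txt} staged={none}
After op 10 (git add a.txt): modified={b.txt, c.txt} staged={a.txt}
After op 11 (git add c.txt): modified={b.txt} staged={a.txt, c.txt}
After op 12 (git commit): modified={b.txt} staged={none}
After op 13 (git add b.txt): modified={none} staged={b.txt}
After op 14 (git reset b.txt): modified={b.txt} staged={none}
After op 15 (modify b.txt): modified={b.txt} staged={none}
After op 16 (modify c.txt): modified={b.txt, c.txt} staged={none}
After op 17 (modify a.txt): modified={a.txt, b.txt, c.txt} staged={none}
After op 18 (git add a.txt): modified={b.txt, c.txt} staged={a.txt}
After op 19 (modify a.txt): modified={a.txt, b.txt, c.txt} staged={a.txt}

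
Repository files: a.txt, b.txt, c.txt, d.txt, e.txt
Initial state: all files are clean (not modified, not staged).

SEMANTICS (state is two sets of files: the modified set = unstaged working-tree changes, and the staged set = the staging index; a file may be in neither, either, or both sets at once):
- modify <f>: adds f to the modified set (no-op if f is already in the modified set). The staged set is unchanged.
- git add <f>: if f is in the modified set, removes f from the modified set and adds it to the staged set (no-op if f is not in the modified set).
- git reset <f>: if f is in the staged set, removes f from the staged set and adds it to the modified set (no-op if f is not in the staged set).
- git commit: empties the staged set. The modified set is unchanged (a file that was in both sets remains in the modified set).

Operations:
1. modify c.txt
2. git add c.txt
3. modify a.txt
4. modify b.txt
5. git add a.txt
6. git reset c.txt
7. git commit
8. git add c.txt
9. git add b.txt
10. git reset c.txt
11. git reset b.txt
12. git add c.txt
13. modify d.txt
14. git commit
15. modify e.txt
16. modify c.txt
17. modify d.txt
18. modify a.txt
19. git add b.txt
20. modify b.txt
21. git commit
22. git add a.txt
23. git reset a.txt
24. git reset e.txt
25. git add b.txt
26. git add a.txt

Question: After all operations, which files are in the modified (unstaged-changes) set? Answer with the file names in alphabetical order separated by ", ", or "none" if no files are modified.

Answer: c.txt, d.txt, e.txt

Derivation:
After op 1 (modify c.txt): modified={c.txt} staged={none}
After op 2 (git add c.txt): modified={none} staged={c.txt}
After op 3 (modify a.txt): modified={a.txt} staged={c.txt}
After op 4 (modify b.txt): modified={a.txt, b.txt} staged={c.txt}
After op 5 (git add a.txt): modified={b.txt} staged={a.txt, c.txt}
After op 6 (git reset c.txt): modified={b.txt, c.txt} staged={a.txt}
After op 7 (git commit): modified={b.txt, c.txt} staged={none}
After op 8 (git add c.txt): modified={b.txt} staged={c.txt}
After op 9 (git add b.txt): modified={none} staged={b.txt, c.txt}
After op 10 (git reset c.txt): modified={c.txt} staged={b.txt}
After op 11 (git reset b.txt): modified={b.txt, c.txt} staged={none}
After op 12 (git add c.txt): modified={b.txt} staged={c.txt}
After op 13 (modify d.txt): modified={b.txt, d.txt} staged={c.txt}
After op 14 (git commit): modified={b.txt, d.txt} staged={none}
After op 15 (modify e.txt): modified={b.txt, d.txt, e.txt} staged={none}
After op 16 (modify c.txt): modified={b.txt, c.txt, d.txt, e.txt} staged={none}
After op 17 (modify d.txt): modified={b.txt, c.txt, d.txt, e.txt} staged={none}
After op 18 (modify a.txt): modified={a.txt, b.txt, c.txt, d.txt, e.txt} staged={none}
After op 19 (git add b.txt): modified={a.txt, c.txt, d.txt, e.txt} staged={b.txt}
After op 20 (modify b.txt): modified={a.txt, b.txt, c.txt, d.txt, e.txt} staged={b.txt}
After op 21 (git commit): modified={a.txt, b.txt, c.txt, d.txt, e.txt} staged={none}
After op 22 (git add a.txt): modified={b.txt, c.txt, d.txt, e.txt} staged={a.txt}
After op 23 (git reset a.txt): modified={a.txt, b.txt, c.txt, d.txt, e.txt} staged={none}
After op 24 (git reset e.txt): modified={a.txt, b.txt, c.txt, d.txt, e.txt} staged={none}
After op 25 (git add b.txt): modified={a.txt, c.txt, d.txt, e.txt} staged={b.txt}
After op 26 (git add a.txt): modified={c.txt, d.txt, e.txt} staged={a.txt, b.txt}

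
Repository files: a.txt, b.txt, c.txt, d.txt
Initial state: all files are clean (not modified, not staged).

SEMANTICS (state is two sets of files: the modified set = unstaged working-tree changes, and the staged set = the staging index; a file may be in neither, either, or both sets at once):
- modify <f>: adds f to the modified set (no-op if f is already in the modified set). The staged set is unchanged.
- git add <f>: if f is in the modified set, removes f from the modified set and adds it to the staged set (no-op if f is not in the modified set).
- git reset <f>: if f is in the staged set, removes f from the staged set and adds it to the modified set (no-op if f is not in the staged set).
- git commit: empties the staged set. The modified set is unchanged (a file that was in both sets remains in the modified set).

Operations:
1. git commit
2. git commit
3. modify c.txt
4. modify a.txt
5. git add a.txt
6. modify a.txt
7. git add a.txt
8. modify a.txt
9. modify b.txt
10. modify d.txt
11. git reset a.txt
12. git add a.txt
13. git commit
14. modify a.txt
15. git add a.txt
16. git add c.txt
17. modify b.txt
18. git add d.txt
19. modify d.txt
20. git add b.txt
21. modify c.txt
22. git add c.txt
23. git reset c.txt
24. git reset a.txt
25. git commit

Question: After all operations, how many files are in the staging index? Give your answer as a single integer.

Answer: 0

Derivation:
After op 1 (git commit): modified={none} staged={none}
After op 2 (git commit): modified={none} staged={none}
After op 3 (modify c.txt): modified={c.txt} staged={none}
After op 4 (modify a.txt): modified={a.txt, c.txt} staged={none}
After op 5 (git add a.txt): modified={c.txt} staged={a.txt}
After op 6 (modify a.txt): modified={a.txt, c.txt} staged={a.txt}
After op 7 (git add a.txt): modified={c.txt} staged={a.txt}
After op 8 (modify a.txt): modified={a.txt, c.txt} staged={a.txt}
After op 9 (modify b.txt): modified={a.txt, b.txt, c.txt} staged={a.txt}
After op 10 (modify d.txt): modified={a.txt, b.txt, c.txt, d.txt} staged={a.txt}
After op 11 (git reset a.txt): modified={a.txt, b.txt, c.txt, d.txt} staged={none}
After op 12 (git add a.txt): modified={b.txt, c.txt, d.txt} staged={a.txt}
After op 13 (git commit): modified={b.txt, c.txt, d.txt} staged={none}
After op 14 (modify a.txt): modified={a.txt, b.txt, c.txt, d.txt} staged={none}
After op 15 (git add a.txt): modified={b.txt, c.txt, d.txt} staged={a.txt}
After op 16 (git add c.txt): modified={b.txt, d.txt} staged={a.txt, c.txt}
After op 17 (modify b.txt): modified={b.txt, d.txt} staged={a.txt, c.txt}
After op 18 (git add d.txt): modified={b.txt} staged={a.txt, c.txt, d.txt}
After op 19 (modify d.txt): modified={b.txt, d.txt} staged={a.txt, c.txt, d.txt}
After op 20 (git add b.txt): modified={d.txt} staged={a.txt, b.txt, c.txt, d.txt}
After op 21 (modify c.txt): modified={c.txt, d.txt} staged={a.txt, b.txt, c.txt, d.txt}
After op 22 (git add c.txt): modified={d.txt} staged={a.txt, b.txt, c.txt, d.txt}
After op 23 (git reset c.txt): modified={c.txt, d.txt} staged={a.txt, b.txt, d.txt}
After op 24 (git reset a.txt): modified={a.txt, c.txt, d.txt} staged={b.txt, d.txt}
After op 25 (git commit): modified={a.txt, c.txt, d.txt} staged={none}
Final staged set: {none} -> count=0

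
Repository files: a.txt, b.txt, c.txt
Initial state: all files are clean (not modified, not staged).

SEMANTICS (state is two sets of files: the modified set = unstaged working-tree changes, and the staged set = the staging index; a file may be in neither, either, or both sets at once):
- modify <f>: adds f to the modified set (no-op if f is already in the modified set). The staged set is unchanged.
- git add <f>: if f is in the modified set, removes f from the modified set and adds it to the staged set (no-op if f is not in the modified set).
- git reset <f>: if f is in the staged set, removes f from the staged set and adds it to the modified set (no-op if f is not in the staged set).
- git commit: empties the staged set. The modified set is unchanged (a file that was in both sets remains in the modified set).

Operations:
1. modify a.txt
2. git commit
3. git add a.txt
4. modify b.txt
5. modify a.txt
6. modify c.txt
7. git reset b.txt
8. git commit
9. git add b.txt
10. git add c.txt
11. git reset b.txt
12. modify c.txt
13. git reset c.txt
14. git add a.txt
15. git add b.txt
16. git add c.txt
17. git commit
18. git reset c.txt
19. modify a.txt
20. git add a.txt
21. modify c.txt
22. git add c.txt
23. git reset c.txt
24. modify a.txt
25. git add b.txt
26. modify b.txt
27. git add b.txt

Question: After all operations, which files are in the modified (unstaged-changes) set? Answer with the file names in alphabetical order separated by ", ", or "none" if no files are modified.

Answer: a.txt, c.txt

Derivation:
After op 1 (modify a.txt): modified={a.txt} staged={none}
After op 2 (git commit): modified={a.txt} staged={none}
After op 3 (git add a.txt): modified={none} staged={a.txt}
After op 4 (modify b.txt): modified={b.txt} staged={a.txt}
After op 5 (modify a.txt): modified={a.txt, b.txt} staged={a.txt}
After op 6 (modify c.txt): modified={a.txt, b.txt, c.txt} staged={a.txt}
After op 7 (git reset b.txt): modified={a.txt, b.txt, c.txt} staged={a.txt}
After op 8 (git commit): modified={a.txt, b.txt, c.txt} staged={none}
After op 9 (git add b.txt): modified={a.txt, c.txt} staged={b.txt}
After op 10 (git add c.txt): modified={a.txt} staged={b.txt, c.txt}
After op 11 (git reset b.txt): modified={a.txt, b.txt} staged={c.txt}
After op 12 (modify c.txt): modified={a.txt, b.txt, c.txt} staged={c.txt}
After op 13 (git reset c.txt): modified={a.txt, b.txt, c.txt} staged={none}
After op 14 (git add a.txt): modified={b.txt, c.txt} staged={a.txt}
After op 15 (git add b.txt): modified={c.txt} staged={a.txt, b.txt}
After op 16 (git add c.txt): modified={none} staged={a.txt, b.txt, c.txt}
After op 17 (git commit): modified={none} staged={none}
After op 18 (git reset c.txt): modified={none} staged={none}
After op 19 (modify a.txt): modified={a.txt} staged={none}
After op 20 (git add a.txt): modified={none} staged={a.txt}
After op 21 (modify c.txt): modified={c.txt} staged={a.txt}
After op 22 (git add c.txt): modified={none} staged={a.txt, c.txt}
After op 23 (git reset c.txt): modified={c.txt} staged={a.txt}
After op 24 (modify a.txt): modified={a.txt, c.txt} staged={a.txt}
After op 25 (git add b.txt): modified={a.txt, c.txt} staged={a.txt}
After op 26 (modify b.txt): modified={a.txt, b.txt, c.txt} staged={a.txt}
After op 27 (git add b.txt): modified={a.txt, c.txt} staged={a.txt, b.txt}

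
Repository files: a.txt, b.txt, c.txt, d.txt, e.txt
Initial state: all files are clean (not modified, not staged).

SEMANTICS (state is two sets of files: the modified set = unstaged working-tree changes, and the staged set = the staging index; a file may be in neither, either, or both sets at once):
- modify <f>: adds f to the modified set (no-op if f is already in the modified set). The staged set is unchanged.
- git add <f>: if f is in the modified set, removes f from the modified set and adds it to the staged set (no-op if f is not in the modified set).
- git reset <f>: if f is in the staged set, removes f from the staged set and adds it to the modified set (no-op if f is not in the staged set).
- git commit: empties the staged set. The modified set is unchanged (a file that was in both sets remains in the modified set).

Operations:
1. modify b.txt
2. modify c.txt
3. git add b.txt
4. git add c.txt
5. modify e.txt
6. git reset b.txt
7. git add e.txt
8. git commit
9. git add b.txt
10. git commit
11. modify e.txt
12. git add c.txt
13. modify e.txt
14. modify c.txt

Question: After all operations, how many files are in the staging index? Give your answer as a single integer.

After op 1 (modify b.txt): modified={b.txt} staged={none}
After op 2 (modify c.txt): modified={b.txt, c.txt} staged={none}
After op 3 (git add b.txt): modified={c.txt} staged={b.txt}
After op 4 (git add c.txt): modified={none} staged={b.txt, c.txt}
After op 5 (modify e.txt): modified={e.txt} staged={b.txt, c.txt}
After op 6 (git reset b.txt): modified={b.txt, e.txt} staged={c.txt}
After op 7 (git add e.txt): modified={b.txt} staged={c.txt, e.txt}
After op 8 (git commit): modified={b.txt} staged={none}
After op 9 (git add b.txt): modified={none} staged={b.txt}
After op 10 (git commit): modified={none} staged={none}
After op 11 (modify e.txt): modified={e.txt} staged={none}
After op 12 (git add c.txt): modified={e.txt} staged={none}
After op 13 (modify e.txt): modified={e.txt} staged={none}
After op 14 (modify c.txt): modified={c.txt, e.txt} staged={none}
Final staged set: {none} -> count=0

Answer: 0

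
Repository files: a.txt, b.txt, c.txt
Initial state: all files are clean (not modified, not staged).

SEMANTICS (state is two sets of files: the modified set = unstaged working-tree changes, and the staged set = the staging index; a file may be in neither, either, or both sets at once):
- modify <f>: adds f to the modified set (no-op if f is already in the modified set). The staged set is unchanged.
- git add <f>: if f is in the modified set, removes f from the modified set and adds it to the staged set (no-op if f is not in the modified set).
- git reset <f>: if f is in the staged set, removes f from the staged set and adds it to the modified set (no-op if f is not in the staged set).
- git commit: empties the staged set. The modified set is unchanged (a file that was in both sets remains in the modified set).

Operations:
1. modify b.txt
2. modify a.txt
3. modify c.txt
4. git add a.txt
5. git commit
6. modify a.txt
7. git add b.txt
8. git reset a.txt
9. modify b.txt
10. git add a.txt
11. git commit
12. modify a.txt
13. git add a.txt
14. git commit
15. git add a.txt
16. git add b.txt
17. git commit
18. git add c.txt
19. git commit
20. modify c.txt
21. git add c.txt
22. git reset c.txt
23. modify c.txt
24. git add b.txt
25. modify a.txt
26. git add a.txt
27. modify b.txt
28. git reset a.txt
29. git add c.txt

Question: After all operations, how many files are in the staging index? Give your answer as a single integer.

Answer: 1

Derivation:
After op 1 (modify b.txt): modified={b.txt} staged={none}
After op 2 (modify a.txt): modified={a.txt, b.txt} staged={none}
After op 3 (modify c.txt): modified={a.txt, b.txt, c.txt} staged={none}
After op 4 (git add a.txt): modified={b.txt, c.txt} staged={a.txt}
After op 5 (git commit): modified={b.txt, c.txt} staged={none}
After op 6 (modify a.txt): modified={a.txt, b.txt, c.txt} staged={none}
After op 7 (git add b.txt): modified={a.txt, c.txt} staged={b.txt}
After op 8 (git reset a.txt): modified={a.txt, c.txt} staged={b.txt}
After op 9 (modify b.txt): modified={a.txt, b.txt, c.txt} staged={b.txt}
After op 10 (git add a.txt): modified={b.txt, c.txt} staged={a.txt, b.txt}
After op 11 (git commit): modified={b.txt, c.txt} staged={none}
After op 12 (modify a.txt): modified={a.txt, b.txt, c.txt} staged={none}
After op 13 (git add a.txt): modified={b.txt, c.txt} staged={a.txt}
After op 14 (git commit): modified={b.txt, c.txt} staged={none}
After op 15 (git add a.txt): modified={b.txt, c.txt} staged={none}
After op 16 (git add b.txt): modified={c.txt} staged={b.txt}
After op 17 (git commit): modified={c.txt} staged={none}
After op 18 (git add c.txt): modified={none} staged={c.txt}
After op 19 (git commit): modified={none} staged={none}
After op 20 (modify c.txt): modified={c.txt} staged={none}
After op 21 (git add c.txt): modified={none} staged={c.txt}
After op 22 (git reset c.txt): modified={c.txt} staged={none}
After op 23 (modify c.txt): modified={c.txt} staged={none}
After op 24 (git add b.txt): modified={c.txt} staged={none}
After op 25 (modify a.txt): modified={a.txt, c.txt} staged={none}
After op 26 (git add a.txt): modified={c.txt} staged={a.txt}
After op 27 (modify b.txt): modified={b.txt, c.txt} staged={a.txt}
After op 28 (git reset a.txt): modified={a.txt, b.txt, c.txt} staged={none}
After op 29 (git add c.txt): modified={a.txt, b.txt} staged={c.txt}
Final staged set: {c.txt} -> count=1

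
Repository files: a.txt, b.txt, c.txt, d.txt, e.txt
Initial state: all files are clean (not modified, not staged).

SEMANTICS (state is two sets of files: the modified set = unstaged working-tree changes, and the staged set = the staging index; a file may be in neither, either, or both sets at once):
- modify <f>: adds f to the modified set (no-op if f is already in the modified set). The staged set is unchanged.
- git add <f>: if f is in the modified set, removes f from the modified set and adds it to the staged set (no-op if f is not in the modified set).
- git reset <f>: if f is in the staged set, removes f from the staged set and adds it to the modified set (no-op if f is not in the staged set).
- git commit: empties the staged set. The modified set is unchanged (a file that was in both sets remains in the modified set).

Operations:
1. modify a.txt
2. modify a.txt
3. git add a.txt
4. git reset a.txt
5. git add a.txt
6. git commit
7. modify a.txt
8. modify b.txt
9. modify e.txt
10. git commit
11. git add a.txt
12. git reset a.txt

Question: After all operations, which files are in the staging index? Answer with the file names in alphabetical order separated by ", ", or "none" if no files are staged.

Answer: none

Derivation:
After op 1 (modify a.txt): modified={a.txt} staged={none}
After op 2 (modify a.txt): modified={a.txt} staged={none}
After op 3 (git add a.txt): modified={none} staged={a.txt}
After op 4 (git reset a.txt): modified={a.txt} staged={none}
After op 5 (git add a.txt): modified={none} staged={a.txt}
After op 6 (git commit): modified={none} staged={none}
After op 7 (modify a.txt): modified={a.txt} staged={none}
After op 8 (modify b.txt): modified={a.txt, b.txt} staged={none}
After op 9 (modify e.txt): modified={a.txt, b.txt, e.txt} staged={none}
After op 10 (git commit): modified={a.txt, b.txt, e.txt} staged={none}
After op 11 (git add a.txt): modified={b.txt, e.txt} staged={a.txt}
After op 12 (git reset a.txt): modified={a.txt, b.txt, e.txt} staged={none}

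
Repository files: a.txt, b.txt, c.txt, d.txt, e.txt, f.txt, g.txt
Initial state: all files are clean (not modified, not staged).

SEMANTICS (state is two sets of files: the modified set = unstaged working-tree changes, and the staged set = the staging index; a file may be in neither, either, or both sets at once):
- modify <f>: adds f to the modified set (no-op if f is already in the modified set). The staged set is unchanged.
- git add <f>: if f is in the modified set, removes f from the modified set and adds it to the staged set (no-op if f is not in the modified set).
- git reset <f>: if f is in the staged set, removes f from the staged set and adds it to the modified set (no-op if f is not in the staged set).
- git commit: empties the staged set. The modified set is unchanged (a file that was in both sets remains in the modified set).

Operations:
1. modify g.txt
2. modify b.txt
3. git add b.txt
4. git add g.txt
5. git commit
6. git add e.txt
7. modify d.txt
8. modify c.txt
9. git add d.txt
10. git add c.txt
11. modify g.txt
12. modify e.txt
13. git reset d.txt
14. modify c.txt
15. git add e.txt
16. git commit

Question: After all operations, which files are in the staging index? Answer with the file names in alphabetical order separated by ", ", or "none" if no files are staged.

After op 1 (modify g.txt): modified={g.txt} staged={none}
After op 2 (modify b.txt): modified={b.txt, g.txt} staged={none}
After op 3 (git add b.txt): modified={g.txt} staged={b.txt}
After op 4 (git add g.txt): modified={none} staged={b.txt, g.txt}
After op 5 (git commit): modified={none} staged={none}
After op 6 (git add e.txt): modified={none} staged={none}
After op 7 (modify d.txt): modified={d.txt} staged={none}
After op 8 (modify c.txt): modified={c.txt, d.txt} staged={none}
After op 9 (git add d.txt): modified={c.txt} staged={d.txt}
After op 10 (git add c.txt): modified={none} staged={c.txt, d.txt}
After op 11 (modify g.txt): modified={g.txt} staged={c.txt, d.txt}
After op 12 (modify e.txt): modified={e.txt, g.txt} staged={c.txt, d.txt}
After op 13 (git reset d.txt): modified={d.txt, e.txt, g.txt} staged={c.txt}
After op 14 (modify c.txt): modified={c.txt, d.txt, e.txt, g.txt} staged={c.txt}
After op 15 (git add e.txt): modified={c.txt, d.txt, g.txt} staged={c.txt, e.txt}
After op 16 (git commit): modified={c.txt, d.txt, g.txt} staged={none}

Answer: none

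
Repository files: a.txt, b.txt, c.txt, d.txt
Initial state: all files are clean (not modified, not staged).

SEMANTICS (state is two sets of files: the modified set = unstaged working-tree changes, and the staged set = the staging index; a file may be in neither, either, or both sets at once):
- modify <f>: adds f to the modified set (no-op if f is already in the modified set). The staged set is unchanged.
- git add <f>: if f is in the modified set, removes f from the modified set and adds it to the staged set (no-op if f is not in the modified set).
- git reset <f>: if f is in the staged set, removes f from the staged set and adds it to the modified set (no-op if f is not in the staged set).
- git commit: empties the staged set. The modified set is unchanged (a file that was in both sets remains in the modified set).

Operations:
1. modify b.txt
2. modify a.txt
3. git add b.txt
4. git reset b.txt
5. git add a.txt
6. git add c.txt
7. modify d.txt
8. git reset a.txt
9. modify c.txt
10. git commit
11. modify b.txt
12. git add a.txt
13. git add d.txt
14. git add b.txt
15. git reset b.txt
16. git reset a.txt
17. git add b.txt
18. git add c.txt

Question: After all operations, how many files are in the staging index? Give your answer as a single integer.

Answer: 3

Derivation:
After op 1 (modify b.txt): modified={b.txt} staged={none}
After op 2 (modify a.txt): modified={a.txt, b.txt} staged={none}
After op 3 (git add b.txt): modified={a.txt} staged={b.txt}
After op 4 (git reset b.txt): modified={a.txt, b.txt} staged={none}
After op 5 (git add a.txt): modified={b.txt} staged={a.txt}
After op 6 (git add c.txt): modified={b.txt} staged={a.txt}
After op 7 (modify d.txt): modified={b.txt, d.txt} staged={a.txt}
After op 8 (git reset a.txt): modified={a.txt, b.txt, d.txt} staged={none}
After op 9 (modify c.txt): modified={a.txt, b.txt, c.txt, d.txt} staged={none}
After op 10 (git commit): modified={a.txt, b.txt, c.txt, d.txt} staged={none}
After op 11 (modify b.txt): modified={a.txt, b.txt, c.txt, d.txt} staged={none}
After op 12 (git add a.txt): modified={b.txt, c.txt, d.txt} staged={a.txt}
After op 13 (git add d.txt): modified={b.txt, c.txt} staged={a.txt, d.txt}
After op 14 (git add b.txt): modified={c.txt} staged={a.txt, b.txt, d.txt}
After op 15 (git reset b.txt): modified={b.txt, c.txt} staged={a.txt, d.txt}
After op 16 (git reset a.txt): modified={a.txt, b.txt, c.txt} staged={d.txt}
After op 17 (git add b.txt): modified={a.txt, c.txt} staged={b.txt, d.txt}
After op 18 (git add c.txt): modified={a.txt} staged={b.txt, c.txt, d.txt}
Final staged set: {b.txt, c.txt, d.txt} -> count=3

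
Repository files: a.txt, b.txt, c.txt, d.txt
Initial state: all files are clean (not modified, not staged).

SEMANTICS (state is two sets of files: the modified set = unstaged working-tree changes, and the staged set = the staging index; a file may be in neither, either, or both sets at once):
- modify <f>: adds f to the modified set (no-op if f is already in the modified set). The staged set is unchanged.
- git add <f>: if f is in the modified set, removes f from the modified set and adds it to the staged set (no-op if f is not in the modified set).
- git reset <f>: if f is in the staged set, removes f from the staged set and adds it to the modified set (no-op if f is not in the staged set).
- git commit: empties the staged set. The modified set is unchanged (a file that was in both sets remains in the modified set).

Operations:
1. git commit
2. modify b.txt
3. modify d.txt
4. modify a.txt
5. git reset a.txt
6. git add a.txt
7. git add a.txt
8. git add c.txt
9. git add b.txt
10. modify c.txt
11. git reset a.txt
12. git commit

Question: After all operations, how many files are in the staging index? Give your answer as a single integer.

After op 1 (git commit): modified={none} staged={none}
After op 2 (modify b.txt): modified={b.txt} staged={none}
After op 3 (modify d.txt): modified={b.txt, d.txt} staged={none}
After op 4 (modify a.txt): modified={a.txt, b.txt, d.txt} staged={none}
After op 5 (git reset a.txt): modified={a.txt, b.txt, d.txt} staged={none}
After op 6 (git add a.txt): modified={b.txt, d.txt} staged={a.txt}
After op 7 (git add a.txt): modified={b.txt, d.txt} staged={a.txt}
After op 8 (git add c.txt): modified={b.txt, d.txt} staged={a.txt}
After op 9 (git add b.txt): modified={d.txt} staged={a.txt, b.txt}
After op 10 (modify c.txt): modified={c.txt, d.txt} staged={a.txt, b.txt}
After op 11 (git reset a.txt): modified={a.txt, c.txt, d.txt} staged={b.txt}
After op 12 (git commit): modified={a.txt, c.txt, d.txt} staged={none}
Final staged set: {none} -> count=0

Answer: 0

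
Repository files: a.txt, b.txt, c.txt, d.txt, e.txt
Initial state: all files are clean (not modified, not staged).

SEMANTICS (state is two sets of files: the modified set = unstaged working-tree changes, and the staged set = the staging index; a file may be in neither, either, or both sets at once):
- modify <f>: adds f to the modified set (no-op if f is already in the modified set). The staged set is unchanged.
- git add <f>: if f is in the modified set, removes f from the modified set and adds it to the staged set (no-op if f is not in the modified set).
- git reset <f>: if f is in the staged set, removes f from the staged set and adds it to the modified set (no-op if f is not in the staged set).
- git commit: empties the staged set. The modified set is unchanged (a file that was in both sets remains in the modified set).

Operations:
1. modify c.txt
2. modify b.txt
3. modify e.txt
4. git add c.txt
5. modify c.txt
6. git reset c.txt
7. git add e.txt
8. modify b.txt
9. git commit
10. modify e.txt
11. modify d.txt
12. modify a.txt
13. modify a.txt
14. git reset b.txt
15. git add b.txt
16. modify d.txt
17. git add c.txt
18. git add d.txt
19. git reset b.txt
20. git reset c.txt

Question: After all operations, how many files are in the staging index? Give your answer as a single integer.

Answer: 1

Derivation:
After op 1 (modify c.txt): modified={c.txt} staged={none}
After op 2 (modify b.txt): modified={b.txt, c.txt} staged={none}
After op 3 (modify e.txt): modified={b.txt, c.txt, e.txt} staged={none}
After op 4 (git add c.txt): modified={b.txt, e.txt} staged={c.txt}
After op 5 (modify c.txt): modified={b.txt, c.txt, e.txt} staged={c.txt}
After op 6 (git reset c.txt): modified={b.txt, c.txt, e.txt} staged={none}
After op 7 (git add e.txt): modified={b.txt, c.txt} staged={e.txt}
After op 8 (modify b.txt): modified={b.txt, c.txt} staged={e.txt}
After op 9 (git commit): modified={b.txt, c.txt} staged={none}
After op 10 (modify e.txt): modified={b.txt, c.txt, e.txt} staged={none}
After op 11 (modify d.txt): modified={b.txt, c.txt, d.txt, e.txt} staged={none}
After op 12 (modify a.txt): modified={a.txt, b.txt, c.txt, d.txt, e.txt} staged={none}
After op 13 (modify a.txt): modified={a.txt, b.txt, c.txt, d.txt, e.txt} staged={none}
After op 14 (git reset b.txt): modified={a.txt, b.txt, c.txt, d.txt, e.txt} staged={none}
After op 15 (git add b.txt): modified={a.txt, c.txt, d.txt, e.txt} staged={b.txt}
After op 16 (modify d.txt): modified={a.txt, c.txt, d.txt, e.txt} staged={b.txt}
After op 17 (git add c.txt): modified={a.txt, d.txt, e.txt} staged={b.txt, c.txt}
After op 18 (git add d.txt): modified={a.txt, e.txt} staged={b.txt, c.txt, d.txt}
After op 19 (git reset b.txt): modified={a.txt, b.txt, e.txt} staged={c.txt, d.txt}
After op 20 (git reset c.txt): modified={a.txt, b.txt, c.txt, e.txt} staged={d.txt}
Final staged set: {d.txt} -> count=1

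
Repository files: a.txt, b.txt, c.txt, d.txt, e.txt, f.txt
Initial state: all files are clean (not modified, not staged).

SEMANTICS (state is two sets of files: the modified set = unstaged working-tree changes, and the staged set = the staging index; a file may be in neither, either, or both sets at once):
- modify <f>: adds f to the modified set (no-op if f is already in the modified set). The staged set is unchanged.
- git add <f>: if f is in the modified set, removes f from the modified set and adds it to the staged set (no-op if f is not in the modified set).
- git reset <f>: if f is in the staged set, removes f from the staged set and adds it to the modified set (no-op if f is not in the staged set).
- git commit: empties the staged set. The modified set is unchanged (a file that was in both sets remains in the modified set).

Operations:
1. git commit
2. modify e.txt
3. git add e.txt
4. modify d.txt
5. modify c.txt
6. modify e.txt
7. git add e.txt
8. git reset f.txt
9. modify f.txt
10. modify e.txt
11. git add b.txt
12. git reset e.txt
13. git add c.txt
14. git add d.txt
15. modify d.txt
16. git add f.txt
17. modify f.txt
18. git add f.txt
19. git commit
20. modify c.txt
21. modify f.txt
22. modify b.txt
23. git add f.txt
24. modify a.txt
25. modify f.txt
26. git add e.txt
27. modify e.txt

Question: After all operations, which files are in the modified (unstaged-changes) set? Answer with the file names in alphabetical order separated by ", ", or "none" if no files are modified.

Answer: a.txt, b.txt, c.txt, d.txt, e.txt, f.txt

Derivation:
After op 1 (git commit): modified={none} staged={none}
After op 2 (modify e.txt): modified={e.txt} staged={none}
After op 3 (git add e.txt): modified={none} staged={e.txt}
After op 4 (modify d.txt): modified={d.txt} staged={e.txt}
After op 5 (modify c.txt): modified={c.txt, d.txt} staged={e.txt}
After op 6 (modify e.txt): modified={c.txt, d.txt, e.txt} staged={e.txt}
After op 7 (git add e.txt): modified={c.txt, d.txt} staged={e.txt}
After op 8 (git reset f.txt): modified={c.txt, d.txt} staged={e.txt}
After op 9 (modify f.txt): modified={c.txt, d.txt, f.txt} staged={e.txt}
After op 10 (modify e.txt): modified={c.txt, d.txt, e.txt, f.txt} staged={e.txt}
After op 11 (git add b.txt): modified={c.txt, d.txt, e.txt, f.txt} staged={e.txt}
After op 12 (git reset e.txt): modified={c.txt, d.txt, e.txt, f.txt} staged={none}
After op 13 (git add c.txt): modified={d.txt, e.txt, f.txt} staged={c.txt}
After op 14 (git add d.txt): modified={e.txt, f.txt} staged={c.txt, d.txt}
After op 15 (modify d.txt): modified={d.txt, e.txt, f.txt} staged={c.txt, d.txt}
After op 16 (git add f.txt): modified={d.txt, e.txt} staged={c.txt, d.txt, f.txt}
After op 17 (modify f.txt): modified={d.txt, e.txt, f.txt} staged={c.txt, d.txt, f.txt}
After op 18 (git add f.txt): modified={d.txt, e.txt} staged={c.txt, d.txt, f.txt}
After op 19 (git commit): modified={d.txt, e.txt} staged={none}
After op 20 (modify c.txt): modified={c.txt, d.txt, e.txt} staged={none}
After op 21 (modify f.txt): modified={c.txt, d.txt, e.txt, f.txt} staged={none}
After op 22 (modify b.txt): modified={b.txt, c.txt, d.txt, e.txt, f.txt} staged={none}
After op 23 (git add f.txt): modified={b.txt, c.txt, d.txt, e.txt} staged={f.txt}
After op 24 (modify a.txt): modified={a.txt, b.txt, c.txt, d.txt, e.txt} staged={f.txt}
After op 25 (modify f.txt): modified={a.txt, b.txt, c.txt, d.txt, e.txt, f.txt} staged={f.txt}
After op 26 (git add e.txt): modified={a.txt, b.txt, c.txt, d.txt, f.txt} staged={e.txt, f.txt}
After op 27 (modify e.txt): modified={a.txt, b.txt, c.txt, d.txt, e.txt, f.txt} staged={e.txt, f.txt}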